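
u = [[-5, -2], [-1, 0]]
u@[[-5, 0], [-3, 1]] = [[31, -2], [5, 0]]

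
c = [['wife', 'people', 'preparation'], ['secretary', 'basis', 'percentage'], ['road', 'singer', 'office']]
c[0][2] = 'preparation'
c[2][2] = 'office'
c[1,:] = ['secretary', 'basis', 'percentage']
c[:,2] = ['preparation', 'percentage', 'office']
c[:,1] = ['people', 'basis', 'singer']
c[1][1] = 'basis'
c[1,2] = 'percentage'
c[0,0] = 'wife'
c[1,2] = 'percentage'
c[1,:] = ['secretary', 'basis', 'percentage']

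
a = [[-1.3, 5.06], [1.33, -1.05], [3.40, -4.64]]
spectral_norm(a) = 7.79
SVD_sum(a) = [[-2.35, 4.51],  [0.71, -1.37],  [2.63, -5.04]] + [[1.05, 0.55], [0.62, 0.32], [0.77, 0.4]]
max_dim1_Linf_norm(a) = 5.06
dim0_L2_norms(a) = [3.88, 6.95]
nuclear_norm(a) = 9.41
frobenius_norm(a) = 7.95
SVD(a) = [[-0.65,-0.73],[0.2,-0.43],[0.73,-0.54]] @ diag([7.78516300760805, 1.6266028848404233]) @ [[0.46, -0.89], [-0.89, -0.46]]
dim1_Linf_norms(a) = [5.06, 1.33, 4.64]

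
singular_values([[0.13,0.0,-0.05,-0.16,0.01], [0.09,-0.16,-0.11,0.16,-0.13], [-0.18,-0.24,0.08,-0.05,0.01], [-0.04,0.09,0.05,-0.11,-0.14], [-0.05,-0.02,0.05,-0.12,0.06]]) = [0.34, 0.33, 0.2, 0.18, 0.0]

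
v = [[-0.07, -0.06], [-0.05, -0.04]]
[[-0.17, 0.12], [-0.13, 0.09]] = v @ [[2.88, -1.99], [-0.46, 0.32]]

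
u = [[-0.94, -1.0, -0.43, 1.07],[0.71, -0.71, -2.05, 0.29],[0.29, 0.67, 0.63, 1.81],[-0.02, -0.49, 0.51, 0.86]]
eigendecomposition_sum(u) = [[(-0.2+0.22j), -0.51-0.11j, -0.18-0.56j, (-0.06+0.49j)], [0.24+0.39j, (-0.37+0.71j), -0.89+0.05j, 0.70+0.29j], [0.20-0.12j, (0.37+0.2j), 0.02+0.47j, (0.15-0.37j)], [-0.09+0.08j, -0.20-0.05j, (-0.06-0.23j), -0.03+0.20j]] + [[(-0.2-0.22j), (-0.51+0.11j), -0.18+0.56j, (-0.06-0.49j)], [(0.24-0.39j), -0.37-0.71j, -0.89-0.05j, (0.7-0.29j)], [0.20+0.12j, 0.37-0.20j, (0.02-0.47j), 0.15+0.37j], [-0.09-0.08j, -0.20+0.05j, (-0.06+0.23j), -0.03-0.20j]] + [[-0.55+0.00j,0.06-0.00j,(-0.32+0j),(0.69-0j)], [0.26-0.00j,(-0.03+0j),0.15-0.00j,(-0.33+0j)], [-0.16+0.00j,0.02-0.00j,-0.09+0.00j,0.20-0.00j], [0.12-0.00j,-0.01+0.00j,(0.07-0j),(-0.15+0j)]] + [[0.02+0.00j, (-0.03-0j), (0.26+0j), 0.50+0.00j], [-0.02-0.00j, (0.05+0j), (-0.42-0j), -0.79-0.00j], [0.04+0.00j, (-0.09-0j), 0.69+0.00j, 1.30+0.00j], [0.03+0.00j, (-0.07-0j), 0.57+0.00j, 1.07+0.00j]]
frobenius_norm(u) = 3.74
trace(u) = -0.16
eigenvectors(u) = [[(-0.13-0.47j), -0.13+0.47j, -0.86+0.00j, (0.26+0j)], [(-0.75+0j), -0.75-0.00j, 0.41+0.00j, -0.41+0.00j], [-0.01+0.39j, (-0.01-0.39j), (-0.25+0j), 0.67+0.00j], [(-0.04-0.19j), (-0.04+0.19j), 0.19+0.00j, (0.56+0j)]]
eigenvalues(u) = [(-0.59+1.59j), (-0.59-1.59j), (-0.82+0j), (1.83+0j)]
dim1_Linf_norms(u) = [1.07, 2.05, 1.81, 0.86]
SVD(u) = [[0.13, 0.63, -0.68, 0.35], [0.82, 0.37, 0.43, -0.12], [-0.52, 0.58, 0.57, 0.25], [-0.21, 0.37, -0.16, -0.89]] @ diag([2.502508040633682, 2.303574426966532, 1.4568883300757702, 0.5127131358553428]) @ [[0.13,-0.38,-0.87,-0.3], [-0.07,-0.29,-0.2,0.93], [0.76,0.58,-0.21,0.2], [-0.63,0.66,-0.41,0.07]]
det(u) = -4.31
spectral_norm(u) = 2.50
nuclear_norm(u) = 6.78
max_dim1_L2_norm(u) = 2.3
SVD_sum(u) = [[0.04, -0.12, -0.27, -0.09], [0.26, -0.78, -1.77, -0.61], [-0.16, 0.50, 1.13, 0.39], [-0.06, 0.2, 0.45, 0.15]] + [[-0.11, -0.43, -0.29, 1.35], [-0.06, -0.25, -0.17, 0.79], [-0.1, -0.39, -0.27, 1.25], [-0.06, -0.25, -0.17, 0.78]] + [[-0.76, -0.57, 0.21, -0.20], [0.48, 0.36, -0.13, 0.12], [0.63, 0.48, -0.18, 0.16], [-0.18, -0.14, 0.05, -0.05]] + [[-0.11, 0.12, -0.07, 0.01], [0.04, -0.04, 0.02, -0.0], [-0.08, 0.09, -0.05, 0.01], [0.29, -0.30, 0.19, -0.03]]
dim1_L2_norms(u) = [1.79, 2.3, 2.05, 1.11]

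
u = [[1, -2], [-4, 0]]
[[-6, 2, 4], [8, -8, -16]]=u @ [[-2, 2, 4], [2, 0, 0]]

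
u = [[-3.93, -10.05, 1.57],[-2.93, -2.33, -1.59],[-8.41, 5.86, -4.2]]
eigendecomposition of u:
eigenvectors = [[(0.66+0j),-0.28-0.28j,(-0.28+0.28j)], [(0.43+0j),(0.12+0.2j),(0.12-0.2j)], [(0.62+0j),0.89+0.00j,0.89-0.00j]]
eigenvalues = [(-9.06+0j), (-0.7+3.92j), (-0.7-3.92j)]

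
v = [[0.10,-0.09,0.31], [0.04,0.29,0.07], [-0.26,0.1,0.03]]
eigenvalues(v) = [(0.05+0.29j), (0.05-0.29j), (0.31+0j)]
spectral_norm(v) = 0.36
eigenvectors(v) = [[0.74+0.00j,(0.74-0j),0.04+0.00j], [(0.05-0.13j),0.05+0.13j,0.95+0.00j], [(-0.1+0.65j),-0.10-0.65j,(0.3+0j)]]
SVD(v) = [[0.81, 0.46, 0.35], [-0.27, 0.84, -0.47], [-0.51, 0.29, 0.81]] @ diag([0.3612214046440652, 0.3122273312390162, 0.23523007982469035]) @ [[0.56, -0.56, 0.60], [0.02, 0.74, 0.68], [-0.83, -0.37, 0.42]]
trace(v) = 0.42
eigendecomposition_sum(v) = [[0.05+0.14j, -0.05+0.00j, 0.15-0.03j], [(0.03+0j), (-0+0.01j), 0.01-0.03j], [-0.13+0.03j, 0.00-0.04j, 0.01+0.14j]] + [[0.05-0.14j, -0.05-0.00j, (0.15+0.03j)], [(0.03-0j), (-0-0.01j), 0.01+0.03j], [(-0.13-0.03j), 0.00+0.04j, (0.01-0.14j)]] + [[-0.00-0.00j, (0.01+0j), 0.00-0.00j], [-0.01-0.00j, (0.3+0j), 0.06-0.00j], [(-0-0j), (0.09+0j), (0.02-0j)]]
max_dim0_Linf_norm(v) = 0.31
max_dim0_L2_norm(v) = 0.32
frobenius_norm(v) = 0.53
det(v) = 0.03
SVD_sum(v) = [[0.17, -0.17, 0.18], [-0.06, 0.06, -0.06], [-0.1, 0.10, -0.11]] + [[0.00, 0.11, 0.10], [0.0, 0.19, 0.18], [0.00, 0.07, 0.06]] + [[-0.07, -0.03, 0.03],[0.09, 0.04, -0.05],[-0.16, -0.07, 0.08]]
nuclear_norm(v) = 0.91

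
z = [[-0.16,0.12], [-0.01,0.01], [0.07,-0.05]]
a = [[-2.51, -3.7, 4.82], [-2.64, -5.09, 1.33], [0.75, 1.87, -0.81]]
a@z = [[0.78, -0.58], [0.57, -0.43], [-0.2, 0.15]]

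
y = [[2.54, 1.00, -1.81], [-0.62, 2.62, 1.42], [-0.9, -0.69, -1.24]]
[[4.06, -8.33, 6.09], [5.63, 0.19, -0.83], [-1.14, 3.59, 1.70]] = y @ [[0.17, -3.23, 0.42], [2.52, -0.56, 0.99], [-0.61, -0.24, -2.23]]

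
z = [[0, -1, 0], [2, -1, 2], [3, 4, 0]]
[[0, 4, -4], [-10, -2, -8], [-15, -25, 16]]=z @ [[-5, -3, 0], [0, -4, 4], [0, 0, -2]]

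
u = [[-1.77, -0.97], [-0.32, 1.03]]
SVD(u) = [[-0.99, 0.14], [0.14, 0.99]] @ diag([2.0339042918722354, 1.0489677456927362]) @ [[0.84, 0.54], [-0.54, 0.84]]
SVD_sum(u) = [[-1.69, -1.10], [0.25, 0.16]] + [[-0.08, 0.13], [-0.57, 0.87]]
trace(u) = -0.74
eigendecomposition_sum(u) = [[-1.81, -0.60], [-0.20, -0.07]] + [[0.04, -0.37],  [-0.12, 1.10]]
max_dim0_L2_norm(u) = 1.8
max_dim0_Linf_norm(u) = 1.77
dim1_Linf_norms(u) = [1.77, 1.03]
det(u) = -2.13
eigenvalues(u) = [-1.88, 1.14]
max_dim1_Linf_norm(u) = 1.77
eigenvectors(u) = [[-0.99,  0.32], [-0.11,  -0.95]]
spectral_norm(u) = 2.03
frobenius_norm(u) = 2.29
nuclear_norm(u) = 3.08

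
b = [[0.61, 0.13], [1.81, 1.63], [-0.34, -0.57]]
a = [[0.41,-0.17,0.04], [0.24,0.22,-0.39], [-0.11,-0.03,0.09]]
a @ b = [[-0.07,  -0.25], [0.68,  0.61], [-0.15,  -0.11]]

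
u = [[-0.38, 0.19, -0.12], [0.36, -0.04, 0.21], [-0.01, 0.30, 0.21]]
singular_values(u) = [0.6, 0.39, 0.0]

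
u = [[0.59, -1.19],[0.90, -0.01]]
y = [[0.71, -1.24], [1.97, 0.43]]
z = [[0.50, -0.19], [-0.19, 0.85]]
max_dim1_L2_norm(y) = 2.02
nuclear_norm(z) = 1.35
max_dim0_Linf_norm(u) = 1.19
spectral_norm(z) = 0.93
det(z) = 0.39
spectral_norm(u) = 1.42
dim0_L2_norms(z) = [0.53, 0.87]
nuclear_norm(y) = 3.41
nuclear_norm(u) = 2.17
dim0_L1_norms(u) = [1.49, 1.2]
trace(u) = 0.58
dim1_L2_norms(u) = [1.33, 0.9]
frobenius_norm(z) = 1.02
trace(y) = 1.14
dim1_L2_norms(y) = [1.43, 2.02]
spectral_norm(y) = 2.09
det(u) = 1.07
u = y @ z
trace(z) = 1.35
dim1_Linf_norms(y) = [1.24, 1.97]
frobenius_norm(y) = 2.47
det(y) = 2.75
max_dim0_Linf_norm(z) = 0.85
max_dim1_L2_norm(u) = 1.33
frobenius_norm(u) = 1.60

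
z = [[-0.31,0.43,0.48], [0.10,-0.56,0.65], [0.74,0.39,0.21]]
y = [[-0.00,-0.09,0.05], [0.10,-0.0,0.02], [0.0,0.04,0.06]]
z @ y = [[0.04, 0.05, 0.02], [-0.06, 0.02, 0.03], [0.04, -0.06, 0.06]]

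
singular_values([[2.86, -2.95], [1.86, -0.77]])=[4.52, 0.73]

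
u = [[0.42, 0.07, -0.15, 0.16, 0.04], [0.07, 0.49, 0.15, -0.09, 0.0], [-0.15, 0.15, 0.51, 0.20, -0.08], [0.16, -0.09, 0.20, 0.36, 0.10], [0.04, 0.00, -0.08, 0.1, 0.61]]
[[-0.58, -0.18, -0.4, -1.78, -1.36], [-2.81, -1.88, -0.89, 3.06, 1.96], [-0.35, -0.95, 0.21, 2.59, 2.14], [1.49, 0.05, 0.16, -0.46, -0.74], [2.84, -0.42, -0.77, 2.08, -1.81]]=u@[[-4.0, -2.22, 0.72, -2.21, -2.5],[-3.48, -2.0, -2.71, 4.32, 3.52],[-2.32, -3.28, 1.8, 5.27, 2.34],[5.30, 2.85, -1.32, -3.47, -0.71],[3.75, -1.44, -0.85, 4.81, -2.38]]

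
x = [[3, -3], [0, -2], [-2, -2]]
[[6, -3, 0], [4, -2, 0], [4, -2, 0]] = x@[[0, 0, 0], [-2, 1, 0]]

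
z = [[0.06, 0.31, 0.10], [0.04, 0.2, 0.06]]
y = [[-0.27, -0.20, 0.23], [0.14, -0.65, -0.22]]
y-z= [[-0.33, -0.51, 0.13], [0.1, -0.85, -0.28]]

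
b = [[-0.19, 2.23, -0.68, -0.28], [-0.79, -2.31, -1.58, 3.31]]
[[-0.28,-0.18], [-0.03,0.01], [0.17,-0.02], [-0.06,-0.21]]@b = [[0.20, -0.21, 0.47, -0.52], [-0.0, -0.09, 0.00, 0.04], [-0.02, 0.43, -0.08, -0.11], [0.18, 0.35, 0.37, -0.68]]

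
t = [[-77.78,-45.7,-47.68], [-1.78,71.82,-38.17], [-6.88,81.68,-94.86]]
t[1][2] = -38.17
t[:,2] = [-47.68, -38.17, -94.86]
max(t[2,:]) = 81.68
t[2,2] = -94.86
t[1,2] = -38.17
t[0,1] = -45.7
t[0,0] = -77.78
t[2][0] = -6.88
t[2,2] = -94.86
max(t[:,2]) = -38.17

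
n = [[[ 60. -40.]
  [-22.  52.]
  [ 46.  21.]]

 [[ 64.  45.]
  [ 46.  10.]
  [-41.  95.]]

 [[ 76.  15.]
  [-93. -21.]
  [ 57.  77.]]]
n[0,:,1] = [-40.0, 52.0, 21.0]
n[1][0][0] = 64.0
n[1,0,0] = 64.0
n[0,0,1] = -40.0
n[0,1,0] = -22.0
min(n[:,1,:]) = -93.0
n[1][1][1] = 10.0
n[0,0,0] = 60.0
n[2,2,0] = 57.0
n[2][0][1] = 15.0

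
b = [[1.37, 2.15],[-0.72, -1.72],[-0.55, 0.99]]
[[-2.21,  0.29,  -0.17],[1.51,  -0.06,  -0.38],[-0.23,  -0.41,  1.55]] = b@[[-0.67, 0.46, -1.38],[-0.60, -0.16, 0.8]]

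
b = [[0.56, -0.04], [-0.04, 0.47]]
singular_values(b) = [0.58, 0.45]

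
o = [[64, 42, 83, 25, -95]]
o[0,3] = 25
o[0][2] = 83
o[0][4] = -95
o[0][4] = -95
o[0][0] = 64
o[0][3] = 25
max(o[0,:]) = 83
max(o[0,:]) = 83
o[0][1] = 42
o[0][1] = 42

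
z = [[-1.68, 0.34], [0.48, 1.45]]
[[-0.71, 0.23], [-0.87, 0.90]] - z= [[0.97, -0.11], [-1.35, -0.55]]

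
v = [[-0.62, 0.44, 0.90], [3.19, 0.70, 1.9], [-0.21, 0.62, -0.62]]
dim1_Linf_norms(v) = [0.9, 3.19, 0.62]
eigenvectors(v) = [[(0.24+0j), (0.16-0.34j), (0.16+0.34j)], [(0.95+0j), -0.73+0.00j, -0.73-0.00j], [(0.21+0j), (0.47+0.34j), 0.47-0.34j]]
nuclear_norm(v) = 5.79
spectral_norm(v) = 3.80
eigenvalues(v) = [(1.93+0j), (-1.23+0.59j), (-1.23-0.59j)]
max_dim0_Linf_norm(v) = 3.19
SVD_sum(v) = [[0.01, 0.0, 0.01], [3.17, 0.63, 1.95], [-0.33, -0.07, -0.2]] + [[-0.63, 0.29, 0.94], [0.02, -0.01, -0.02], [0.13, -0.06, -0.19]] + [[-0.0, 0.15, -0.05], [-0.00, 0.08, -0.02], [-0.01, 0.74, -0.23]]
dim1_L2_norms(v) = [1.18, 3.78, 0.9]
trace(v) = -0.54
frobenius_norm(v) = 4.06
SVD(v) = [[0.00, -0.98, 0.2], [0.99, 0.02, 0.10], [-0.10, 0.19, 0.98]] @ diag([3.7977921635669563, 1.1906713443605828, 0.7975440000827447]) @ [[0.84, 0.17, 0.52], [0.54, -0.25, -0.80], [-0.01, 0.95, -0.3]]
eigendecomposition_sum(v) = [[(0.36-0j), (0.31-0j), (0.36+0j)],[1.44-0.00j, (1.24-0j), (1.44+0j)],[(0.32-0j), 0.28-0.00j, 0.32+0.00j]] + [[-0.49+0.26j, (0.06-0.12j), 0.27+0.26j], [(0.88+0.64j), (-0.27-0.01j), (0.23-0.7j)], [(-0.27-0.81j), (0.17+0.13j), (-0.47+0.34j)]] + [[-0.49-0.26j, 0.06+0.12j, (0.27-0.26j)], [(0.88-0.64j), (-0.27+0.01j), 0.23+0.70j], [-0.27+0.81j, 0.17-0.13j, -0.47-0.34j]]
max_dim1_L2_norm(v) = 3.78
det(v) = 3.61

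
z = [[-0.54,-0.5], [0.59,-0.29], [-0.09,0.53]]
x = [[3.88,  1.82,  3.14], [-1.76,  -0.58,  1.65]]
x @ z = [[-1.30, -0.8],[0.46, 1.92]]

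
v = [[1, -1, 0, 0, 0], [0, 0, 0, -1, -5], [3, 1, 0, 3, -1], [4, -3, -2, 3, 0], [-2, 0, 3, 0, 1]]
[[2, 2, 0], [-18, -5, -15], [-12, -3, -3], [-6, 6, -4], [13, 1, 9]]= v @ [[0, 0, 0], [-2, -2, 0], [3, 0, 2], [-2, 0, 0], [4, 1, 3]]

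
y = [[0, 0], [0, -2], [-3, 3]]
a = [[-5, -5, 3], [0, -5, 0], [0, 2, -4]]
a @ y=[[-9, 19], [0, 10], [12, -16]]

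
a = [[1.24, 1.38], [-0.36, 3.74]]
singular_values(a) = [3.99, 1.29]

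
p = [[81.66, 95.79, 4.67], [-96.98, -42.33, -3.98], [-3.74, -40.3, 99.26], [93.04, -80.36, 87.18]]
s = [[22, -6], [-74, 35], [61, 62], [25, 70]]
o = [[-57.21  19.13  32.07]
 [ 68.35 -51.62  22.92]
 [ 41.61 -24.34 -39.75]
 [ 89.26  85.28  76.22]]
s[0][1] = -6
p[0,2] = 4.67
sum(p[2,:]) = 55.220000000000006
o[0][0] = -57.21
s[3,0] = 25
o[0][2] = 32.07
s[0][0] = 22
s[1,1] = 35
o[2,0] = 41.61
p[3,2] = 87.18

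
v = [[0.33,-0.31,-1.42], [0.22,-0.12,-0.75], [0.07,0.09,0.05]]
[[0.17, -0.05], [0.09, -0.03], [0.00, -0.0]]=v@[[0.14, -0.0], [-0.02, -0.03], [-0.08, 0.04]]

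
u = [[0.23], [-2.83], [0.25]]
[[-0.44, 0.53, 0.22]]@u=[[-1.55]]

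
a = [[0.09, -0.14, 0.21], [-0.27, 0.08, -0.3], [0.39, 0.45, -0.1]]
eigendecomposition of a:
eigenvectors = [[(-0.51+0j), (-0.51+0.03j), -0.51-0.03j],[(0.53+0j), 0.66+0.00j, (0.66-0j)],[0.68+0.00j, 0.51-0.21j, (0.51+0.21j)]]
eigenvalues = [(-0.04+0j), (0.06+0.09j), (0.06-0.09j)]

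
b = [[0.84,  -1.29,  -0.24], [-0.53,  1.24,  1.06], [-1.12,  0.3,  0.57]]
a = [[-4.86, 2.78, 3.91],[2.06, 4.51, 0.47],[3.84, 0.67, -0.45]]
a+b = [[-4.02, 1.49, 3.67], [1.53, 5.75, 1.53], [2.72, 0.97, 0.12]]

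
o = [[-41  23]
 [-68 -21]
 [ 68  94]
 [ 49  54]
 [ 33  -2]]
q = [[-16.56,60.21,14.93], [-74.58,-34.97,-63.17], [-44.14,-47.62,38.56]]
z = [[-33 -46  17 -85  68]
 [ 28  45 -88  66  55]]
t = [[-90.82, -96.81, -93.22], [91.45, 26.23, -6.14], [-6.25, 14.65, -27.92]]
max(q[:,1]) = 60.21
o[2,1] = 94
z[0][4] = 68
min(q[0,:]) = -16.56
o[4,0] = 33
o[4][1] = -2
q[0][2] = 14.93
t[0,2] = -93.22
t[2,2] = -27.92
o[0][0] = -41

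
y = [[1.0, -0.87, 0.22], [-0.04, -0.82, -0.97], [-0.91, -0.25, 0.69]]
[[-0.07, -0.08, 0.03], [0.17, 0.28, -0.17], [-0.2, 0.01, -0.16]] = y @[[0.03,-0.13,0.16], [0.06,-0.11,0.16], [-0.23,-0.19,0.03]]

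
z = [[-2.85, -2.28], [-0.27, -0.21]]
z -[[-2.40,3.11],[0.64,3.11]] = [[-0.45, -5.39], [-0.91, -3.32]]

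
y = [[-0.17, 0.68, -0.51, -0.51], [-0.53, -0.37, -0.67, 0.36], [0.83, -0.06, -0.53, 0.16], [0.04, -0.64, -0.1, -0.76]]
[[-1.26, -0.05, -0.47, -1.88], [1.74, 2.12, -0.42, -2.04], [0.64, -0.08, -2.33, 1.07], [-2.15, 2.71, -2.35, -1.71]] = y @ [[-0.26,  -1.07,  -1.73,  2.22], [-0.15,  -2.52,  1.48,  0.50], [-0.68,  -1.62,  1.98,  1.92], [3.03,  -1.29,  1.50,  1.69]]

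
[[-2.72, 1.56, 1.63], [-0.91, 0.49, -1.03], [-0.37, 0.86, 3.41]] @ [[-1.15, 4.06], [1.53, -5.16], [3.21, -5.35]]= [[10.75,-27.81],[-1.51,-0.71],[12.69,-24.18]]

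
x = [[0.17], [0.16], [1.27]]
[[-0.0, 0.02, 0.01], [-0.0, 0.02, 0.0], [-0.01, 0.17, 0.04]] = x @[[-0.01, 0.13, 0.03]]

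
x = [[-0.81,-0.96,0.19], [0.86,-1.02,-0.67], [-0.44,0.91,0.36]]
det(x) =-0.119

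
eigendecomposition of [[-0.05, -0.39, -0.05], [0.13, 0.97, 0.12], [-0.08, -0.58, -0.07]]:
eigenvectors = [[0.33, -0.71, 0.60], [-0.81, 0.01, -0.18], [0.49, 0.7, 0.78]]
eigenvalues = [0.85, 0.0, 0.0]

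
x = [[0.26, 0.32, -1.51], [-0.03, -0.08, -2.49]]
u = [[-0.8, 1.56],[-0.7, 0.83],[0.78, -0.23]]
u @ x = [[-0.25,-0.38,-2.68], [-0.21,-0.29,-1.01], [0.21,0.27,-0.61]]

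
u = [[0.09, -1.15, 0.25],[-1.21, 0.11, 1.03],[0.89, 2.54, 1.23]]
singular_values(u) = [3.09, 1.59, 0.77]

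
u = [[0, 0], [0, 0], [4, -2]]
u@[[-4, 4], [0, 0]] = [[0, 0], [0, 0], [-16, 16]]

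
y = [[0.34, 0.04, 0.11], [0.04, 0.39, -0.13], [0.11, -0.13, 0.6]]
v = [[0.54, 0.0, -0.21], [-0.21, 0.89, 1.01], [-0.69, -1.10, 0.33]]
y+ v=[[0.88, 0.04, -0.1], [-0.17, 1.28, 0.88], [-0.58, -1.23, 0.93]]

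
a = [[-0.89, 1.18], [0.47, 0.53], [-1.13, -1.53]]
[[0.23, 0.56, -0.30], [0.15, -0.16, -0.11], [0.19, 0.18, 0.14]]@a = [[0.4, 1.03], [-0.08, 0.26], [-0.24, 0.11]]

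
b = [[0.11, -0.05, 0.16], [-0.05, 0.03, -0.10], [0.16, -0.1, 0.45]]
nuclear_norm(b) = 0.59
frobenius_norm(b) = 0.54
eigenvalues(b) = [0.54, 0.05, 0.0]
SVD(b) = [[-0.36, 0.89, -0.28], [0.21, -0.21, -0.95], [-0.91, -0.41, -0.12]] @ diag([0.5378910010064336, 0.048588885978790436, 0.0035201130147758477]) @ [[-0.36,0.21,-0.91],[0.89,-0.21,-0.41],[-0.28,-0.95,-0.12]]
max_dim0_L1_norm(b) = 0.71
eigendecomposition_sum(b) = [[0.07,-0.04,0.18], [-0.04,0.02,-0.1], [0.18,-0.1,0.44]] + [[0.04, -0.01, -0.02],  [-0.01, 0.0, 0.0],  [-0.02, 0.0, 0.01]] + [[0.0, 0.0, 0.00],[0.00, 0.00, 0.0],[0.0, 0.00, 0.0]]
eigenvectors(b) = [[0.36,-0.89,0.28], [-0.21,0.21,0.95], [0.91,0.41,0.12]]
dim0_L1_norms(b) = [0.32, 0.18, 0.71]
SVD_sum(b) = [[0.07, -0.04, 0.18], [-0.04, 0.02, -0.1], [0.18, -0.10, 0.44]] + [[0.04, -0.01, -0.02], [-0.01, 0.00, 0.0], [-0.02, 0.00, 0.01]] + [[0.00, 0.0, 0.0],  [0.0, 0.0, 0.0],  [0.0, 0.00, 0.00]]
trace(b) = 0.59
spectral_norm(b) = 0.54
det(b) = 0.00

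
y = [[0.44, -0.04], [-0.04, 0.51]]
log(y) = [[-0.82,  -0.08], [-0.08,  -0.68]]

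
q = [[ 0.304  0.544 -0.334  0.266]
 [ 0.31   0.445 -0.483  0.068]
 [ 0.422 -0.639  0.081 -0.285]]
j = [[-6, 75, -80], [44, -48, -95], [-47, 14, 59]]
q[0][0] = 0.304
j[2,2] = 59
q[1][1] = 0.445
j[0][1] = 75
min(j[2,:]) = -47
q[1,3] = 0.068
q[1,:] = [0.31, 0.445, -0.483, 0.068]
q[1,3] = 0.068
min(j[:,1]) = -48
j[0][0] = -6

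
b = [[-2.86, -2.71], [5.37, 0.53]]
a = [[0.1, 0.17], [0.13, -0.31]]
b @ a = [[-0.64, 0.35],  [0.61, 0.75]]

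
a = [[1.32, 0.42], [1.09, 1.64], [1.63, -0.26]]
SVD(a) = [[-0.53, 0.17], [-0.67, -0.68], [-0.52, 0.71]] @ diag([2.5676670254136886, 1.388555381179742]) @ [[-0.89, -0.46], [0.46, -0.89]]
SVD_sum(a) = [[1.21, 0.63], [1.53, 0.80], [1.17, 0.61]] + [[0.11,-0.21], [-0.44,0.84], [0.46,-0.87]]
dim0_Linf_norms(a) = [1.63, 1.64]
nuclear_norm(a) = 3.96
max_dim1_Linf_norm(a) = 1.64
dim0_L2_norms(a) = [2.36, 1.71]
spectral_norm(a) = 2.57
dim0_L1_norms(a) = [4.04, 2.32]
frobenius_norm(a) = 2.92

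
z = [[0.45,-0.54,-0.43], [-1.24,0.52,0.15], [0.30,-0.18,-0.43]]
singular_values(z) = [1.59, 0.51, 0.18]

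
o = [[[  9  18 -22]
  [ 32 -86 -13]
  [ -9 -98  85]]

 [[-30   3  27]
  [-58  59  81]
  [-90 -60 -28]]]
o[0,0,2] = -22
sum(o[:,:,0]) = -146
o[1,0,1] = 3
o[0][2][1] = -98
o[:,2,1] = [-98, -60]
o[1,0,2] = 27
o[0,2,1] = -98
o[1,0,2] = 27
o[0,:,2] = [-22, -13, 85]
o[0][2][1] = -98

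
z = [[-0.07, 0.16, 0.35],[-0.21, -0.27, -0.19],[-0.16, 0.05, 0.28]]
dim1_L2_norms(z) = [0.39, 0.39, 0.33]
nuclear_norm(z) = 0.88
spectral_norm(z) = 0.56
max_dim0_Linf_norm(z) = 0.35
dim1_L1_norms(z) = [0.58, 0.67, 0.49]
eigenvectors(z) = [[(0.55+0.26j),  0.55-0.26j,  (0.54+0j)],[(-0.7+0j),  -0.70-0.00j,  (-0.72+0j)],[0.27+0.26j,  (0.27-0.26j),  (0.44+0j)]]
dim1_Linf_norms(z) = [0.35, 0.27, 0.28]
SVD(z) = [[-0.69,-0.22,-0.69],[0.53,-0.80,-0.28],[-0.49,-0.56,0.67]] @ diag([0.5551956983881702, 0.3230439602435372, 0.0005798632976282473]) @ [[0.03, -0.5, -0.86], [0.84, 0.48, -0.25], [0.54, -0.72, 0.44]]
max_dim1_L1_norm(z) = 0.67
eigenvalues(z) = [(-0.03+0.15j), (-0.03-0.15j), 0j]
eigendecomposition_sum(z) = [[(-0.03+0.29j), (0.08+0.11j), 0.17-0.18j], [-0.11-0.32j, -0.14-0.07j, (-0.09+0.27j)], [(-0.07+0.16j), (0.03+0.08j), (0.13-0.07j)]] + [[(-0.03-0.29j), 0.08-0.11j, 0.17+0.18j],[(-0.11+0.32j), -0.14+0.07j, (-0.09-0.27j)],[-0.07-0.16j, 0.03-0.08j, 0.13+0.07j]] + [[(-0.01+0j), (-0.01-0j), 0.01-0.00j], [0.02-0.00j, (0.01+0j), (-0.02+0j)], [-0.01+0.00j, (-0-0j), 0.01-0.00j]]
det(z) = 0.00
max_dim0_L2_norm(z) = 0.49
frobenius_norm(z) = 0.64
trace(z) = -0.06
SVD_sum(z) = [[-0.01, 0.19, 0.33], [0.01, -0.15, -0.25], [-0.01, 0.14, 0.24]] + [[-0.06, -0.03, 0.02], [-0.22, -0.12, 0.06], [-0.15, -0.09, 0.04]] + [[-0.00, 0.0, -0.0], [-0.00, 0.0, -0.0], [0.00, -0.0, 0.0]]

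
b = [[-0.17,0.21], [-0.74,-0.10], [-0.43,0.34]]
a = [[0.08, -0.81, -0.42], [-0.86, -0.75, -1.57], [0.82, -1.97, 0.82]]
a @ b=[[0.77,-0.04], [1.38,-0.64], [0.97,0.65]]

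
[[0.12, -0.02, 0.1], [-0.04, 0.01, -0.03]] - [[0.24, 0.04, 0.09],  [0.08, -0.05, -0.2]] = [[-0.12, -0.06, 0.01], [-0.12, 0.06, 0.17]]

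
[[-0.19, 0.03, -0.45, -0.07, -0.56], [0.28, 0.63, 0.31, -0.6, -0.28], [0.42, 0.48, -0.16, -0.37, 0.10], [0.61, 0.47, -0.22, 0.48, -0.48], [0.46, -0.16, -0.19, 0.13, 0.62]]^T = [[-0.19, 0.28, 0.42, 0.61, 0.46], [0.03, 0.63, 0.48, 0.47, -0.16], [-0.45, 0.31, -0.16, -0.22, -0.19], [-0.07, -0.60, -0.37, 0.48, 0.13], [-0.56, -0.28, 0.1, -0.48, 0.62]]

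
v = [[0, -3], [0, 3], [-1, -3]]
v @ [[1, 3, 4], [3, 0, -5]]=[[-9, 0, 15], [9, 0, -15], [-10, -3, 11]]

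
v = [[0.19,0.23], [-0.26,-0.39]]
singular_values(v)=[0.56, 0.03]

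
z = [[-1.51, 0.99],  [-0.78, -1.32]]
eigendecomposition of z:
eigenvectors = [[0.75+0.00j, (0.75-0j)], [0.07+0.66j, (0.07-0.66j)]]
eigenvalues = [(-1.42+0.87j), (-1.42-0.87j)]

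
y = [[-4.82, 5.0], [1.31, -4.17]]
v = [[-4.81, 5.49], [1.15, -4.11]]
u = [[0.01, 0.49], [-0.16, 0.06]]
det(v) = 13.46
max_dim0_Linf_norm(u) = 0.49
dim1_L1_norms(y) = [9.82, 5.48]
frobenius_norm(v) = 8.46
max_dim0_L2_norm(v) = 6.86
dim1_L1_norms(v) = [10.3, 5.26]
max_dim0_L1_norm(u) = 0.55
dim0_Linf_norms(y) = [4.82, 5.0]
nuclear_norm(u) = 0.65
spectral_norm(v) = 8.30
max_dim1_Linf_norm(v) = 5.49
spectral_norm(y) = 8.03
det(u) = 0.08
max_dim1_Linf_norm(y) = 5.0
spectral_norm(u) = 0.49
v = u + y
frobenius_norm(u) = 0.52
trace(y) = -8.99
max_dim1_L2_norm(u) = 0.49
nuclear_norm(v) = 9.92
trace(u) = 0.07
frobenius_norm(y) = 8.21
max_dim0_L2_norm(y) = 6.51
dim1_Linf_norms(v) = [5.49, 4.11]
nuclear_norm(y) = 9.72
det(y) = 13.55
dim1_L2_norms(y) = [6.94, 4.37]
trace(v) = -8.92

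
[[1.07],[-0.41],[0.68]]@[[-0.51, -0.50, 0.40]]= [[-0.55,-0.54,0.43], [0.21,0.2,-0.16], [-0.35,-0.34,0.27]]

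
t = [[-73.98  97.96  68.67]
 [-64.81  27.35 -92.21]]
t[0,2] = 68.67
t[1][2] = -92.21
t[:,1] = [97.96, 27.35]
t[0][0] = -73.98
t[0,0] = -73.98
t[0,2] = 68.67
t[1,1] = 27.35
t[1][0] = -64.81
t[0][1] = 97.96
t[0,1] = 97.96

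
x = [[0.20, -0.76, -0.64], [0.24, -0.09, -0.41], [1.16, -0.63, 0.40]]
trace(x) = 0.51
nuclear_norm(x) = 2.72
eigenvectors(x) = [[0.67+0.00j, 0.67-0.00j, (-0.2+0j)], [(0.31-0.23j), 0.31+0.23j, (-0.57+0j)], [(-0.14-0.62j), -0.14+0.62j, 0.79+0.00j]]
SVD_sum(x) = [[0.48, -0.37, 0.01], [0.19, -0.15, 0.0], [1.04, -0.80, 0.02]] + [[-0.23, -0.31, -0.70], [-0.09, -0.13, -0.29], [0.12, 0.17, 0.38]] + [[-0.06, -0.07, 0.05], [0.14, 0.18, -0.13], [0.00, 0.00, -0.0]]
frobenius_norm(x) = 1.78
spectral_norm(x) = 1.47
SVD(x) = [[-0.42, 0.83, 0.37], [-0.16, 0.34, -0.93], [-0.89, -0.45, -0.01]] @ diag([1.4650918744697978, 0.9669953808541651, 0.2862267156805639]) @ [[-0.79, 0.61, -0.02], [-0.28, -0.39, -0.88], [-0.54, -0.69, 0.48]]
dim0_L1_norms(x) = [1.6, 1.48, 1.45]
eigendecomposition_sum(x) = [[0.14+0.49j, (-0.45-0.13j), -0.29+0.03j], [(0.24+0.18j), (-0.26+0.1j), (-0.13+0.12j)], [0.42-0.23j, (-0.02+0.44j), (0.09+0.26j)]] + [[(0.14-0.49j), -0.45+0.13j, (-0.29-0.03j)], [(0.24-0.18j), (-0.26-0.1j), -0.13-0.12j], [(0.42+0.23j), (-0.02-0.44j), 0.09-0.26j]] + [[-0.08-0.00j, (0.15-0j), -0.06-0.00j], [(-0.23-0j), 0.42-0.00j, (-0.16-0j)], [(0.32+0j), (-0.58+0j), (0.22+0j)]]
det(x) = 0.41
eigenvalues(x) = [(-0.03+0.85j), (-0.03-0.85j), (0.56+0j)]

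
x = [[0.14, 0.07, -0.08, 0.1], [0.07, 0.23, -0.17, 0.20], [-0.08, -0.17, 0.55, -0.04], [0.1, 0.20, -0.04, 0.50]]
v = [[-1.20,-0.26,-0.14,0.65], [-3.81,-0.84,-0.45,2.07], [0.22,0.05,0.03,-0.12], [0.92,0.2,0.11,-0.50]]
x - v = [[1.34,0.33,0.06,-0.55], [3.88,1.07,0.28,-1.87], [-0.30,-0.22,0.52,0.08], [-0.82,0.0,-0.15,1.00]]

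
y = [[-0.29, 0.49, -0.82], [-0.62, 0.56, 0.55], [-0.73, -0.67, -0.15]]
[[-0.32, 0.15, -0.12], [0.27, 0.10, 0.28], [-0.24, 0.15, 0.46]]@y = [[0.09, 0.01, 0.36], [-0.34, 0.00, -0.21], [-0.36, -0.34, 0.21]]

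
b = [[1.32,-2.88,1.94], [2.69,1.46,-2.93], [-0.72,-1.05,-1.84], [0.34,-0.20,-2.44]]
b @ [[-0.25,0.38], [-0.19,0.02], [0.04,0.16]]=[[0.29, 0.75], [-1.07, 0.58], [0.31, -0.59], [-0.14, -0.27]]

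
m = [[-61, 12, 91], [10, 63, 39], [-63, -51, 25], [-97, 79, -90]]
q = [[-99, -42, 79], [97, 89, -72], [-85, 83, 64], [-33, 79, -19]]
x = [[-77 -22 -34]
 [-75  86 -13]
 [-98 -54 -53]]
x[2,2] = -53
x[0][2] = -34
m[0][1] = 12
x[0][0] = -77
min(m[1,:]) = 10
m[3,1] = 79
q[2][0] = -85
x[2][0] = -98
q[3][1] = 79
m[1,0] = 10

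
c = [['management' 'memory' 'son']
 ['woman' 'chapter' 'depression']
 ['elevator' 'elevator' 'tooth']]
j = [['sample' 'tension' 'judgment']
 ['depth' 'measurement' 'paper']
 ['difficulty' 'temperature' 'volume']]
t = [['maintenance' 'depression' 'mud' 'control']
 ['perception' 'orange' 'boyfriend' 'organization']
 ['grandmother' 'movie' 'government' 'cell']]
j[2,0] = 'difficulty'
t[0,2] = 'mud'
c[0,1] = 'memory'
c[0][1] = 'memory'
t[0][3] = 'control'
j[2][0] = 'difficulty'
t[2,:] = ['grandmother', 'movie', 'government', 'cell']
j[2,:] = ['difficulty', 'temperature', 'volume']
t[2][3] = 'cell'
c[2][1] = 'elevator'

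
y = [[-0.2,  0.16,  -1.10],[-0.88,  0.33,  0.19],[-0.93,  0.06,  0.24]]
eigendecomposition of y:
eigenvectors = [[0.72,0.42,-0.06], [0.42,-0.71,-0.99], [0.55,-0.57,-0.12]]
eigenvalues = [-0.94, 1.01, 0.3]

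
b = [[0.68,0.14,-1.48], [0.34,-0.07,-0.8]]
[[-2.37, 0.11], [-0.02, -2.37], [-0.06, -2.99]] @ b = [[-1.57, -0.34, 3.42],[-0.82, 0.16, 1.93],[-1.06, 0.2, 2.48]]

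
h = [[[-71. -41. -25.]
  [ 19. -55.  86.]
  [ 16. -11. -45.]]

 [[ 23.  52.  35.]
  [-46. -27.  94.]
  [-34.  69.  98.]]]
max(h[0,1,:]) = 86.0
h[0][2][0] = 16.0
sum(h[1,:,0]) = -57.0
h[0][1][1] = -55.0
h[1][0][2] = 35.0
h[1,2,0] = -34.0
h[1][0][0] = 23.0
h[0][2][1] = -11.0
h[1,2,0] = -34.0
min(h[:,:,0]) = -71.0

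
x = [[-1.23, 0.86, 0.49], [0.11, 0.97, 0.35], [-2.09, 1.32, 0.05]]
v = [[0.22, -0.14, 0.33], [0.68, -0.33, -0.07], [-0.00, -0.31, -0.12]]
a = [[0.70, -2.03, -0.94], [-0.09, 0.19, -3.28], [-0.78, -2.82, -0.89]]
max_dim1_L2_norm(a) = 3.29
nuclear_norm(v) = 1.44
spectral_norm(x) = 2.95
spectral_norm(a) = 4.01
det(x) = 0.94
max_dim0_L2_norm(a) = 3.53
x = a @ v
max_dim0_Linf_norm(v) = 0.68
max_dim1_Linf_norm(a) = 3.28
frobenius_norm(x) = 3.11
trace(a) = -0.00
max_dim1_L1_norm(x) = 3.46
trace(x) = -0.21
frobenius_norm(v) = 0.93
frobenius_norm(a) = 5.06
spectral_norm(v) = 0.81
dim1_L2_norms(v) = [0.42, 0.76, 0.33]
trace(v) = -0.23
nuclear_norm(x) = 4.22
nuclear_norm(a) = 7.95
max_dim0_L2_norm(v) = 0.71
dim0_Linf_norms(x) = [2.09, 1.32, 0.49]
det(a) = -12.00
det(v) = -0.08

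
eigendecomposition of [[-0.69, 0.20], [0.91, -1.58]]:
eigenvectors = [[0.76, -0.19], [0.65, 0.98]]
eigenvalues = [-0.52, -1.75]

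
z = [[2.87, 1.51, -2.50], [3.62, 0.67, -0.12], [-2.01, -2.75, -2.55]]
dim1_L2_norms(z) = [4.09, 3.68, 4.26]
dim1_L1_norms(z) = [6.88, 4.41, 7.31]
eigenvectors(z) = [[0.73+0.00j, 0.43+0.18j, (0.43-0.18j)], [(0.57+0j), (-0.41-0.36j), (-0.41+0.36j)], [-0.38+0.00j, (0.7+0j), 0.70-0.00j]]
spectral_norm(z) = 5.68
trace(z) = 0.99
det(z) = 29.97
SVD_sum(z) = [[2.91, 1.61, -0.11], [3.06, 1.69, -0.12], [-2.63, -1.45, 0.1]] + [[0.32, -0.72, -2.13], [0.06, -0.13, -0.38], [0.42, -0.95, -2.8]] + [[-0.35, 0.62, -0.26], [0.51, -0.89, 0.38], [0.20, -0.35, 0.15]]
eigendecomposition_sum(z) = [[(3.42+0j), 1.75-0.00j, -1.11+0.00j], [(2.68+0j), (1.37-0j), (-0.87+0j)], [-1.80+0.00j, (-0.92+0j), 0.58+0.00j]] + [[-0.27+0.47j, (-0.12-1.31j), (-0.7-1.07j)], [(0.47-0.41j), -0.35+1.48j, 0.37+1.43j], [-0.11+0.79j, -0.92-1.72j, -1.57-1.06j]] + [[-0.27-0.47j, -0.12+1.31j, (-0.7+1.07j)], [(0.47+0.41j), -0.35-1.48j, 0.37-1.43j], [(-0.11-0.79j), (-0.92+1.72j), -1.57+1.06j]]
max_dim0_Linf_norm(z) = 3.62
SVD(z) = [[-0.58, -0.60, 0.54],[-0.61, -0.11, -0.78],[0.53, -0.79, -0.31]] @ diag([5.681146265206978, 3.7689262489283855, 1.3998471500358227]) @ [[-0.87, -0.48, 0.03], [-0.14, 0.32, 0.94], [-0.46, 0.82, -0.35]]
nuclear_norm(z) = 10.85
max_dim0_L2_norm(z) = 5.04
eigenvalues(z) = [(5.37+0j), (-2.19+0.89j), (-2.19-0.89j)]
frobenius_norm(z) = 6.96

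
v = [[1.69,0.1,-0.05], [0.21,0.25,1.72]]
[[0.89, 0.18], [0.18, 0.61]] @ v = [[1.54, 0.13, 0.27], [0.43, 0.17, 1.04]]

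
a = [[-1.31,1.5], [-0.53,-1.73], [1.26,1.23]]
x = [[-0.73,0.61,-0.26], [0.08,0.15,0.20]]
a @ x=[[1.08, -0.57, 0.64], [0.25, -0.58, -0.21], [-0.82, 0.95, -0.08]]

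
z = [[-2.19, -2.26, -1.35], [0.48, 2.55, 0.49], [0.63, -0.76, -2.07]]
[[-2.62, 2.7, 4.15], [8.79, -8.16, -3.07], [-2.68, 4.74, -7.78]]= z@[[-2.44, 2.64, -2.61], [4.09, -3.67, -1.38], [-0.95, -0.14, 3.47]]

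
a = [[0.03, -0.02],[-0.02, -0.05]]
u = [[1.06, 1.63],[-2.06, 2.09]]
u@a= [[-0.0, -0.10], [-0.10, -0.06]]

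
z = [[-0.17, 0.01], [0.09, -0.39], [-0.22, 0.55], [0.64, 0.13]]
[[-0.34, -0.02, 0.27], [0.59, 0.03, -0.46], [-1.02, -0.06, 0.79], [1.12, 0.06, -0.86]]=z@ [[1.96, 0.11, -1.52], [-1.07, -0.06, 0.83]]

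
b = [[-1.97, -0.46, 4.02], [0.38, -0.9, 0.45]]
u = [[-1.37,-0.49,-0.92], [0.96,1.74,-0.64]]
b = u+[[-0.6, 0.03, 4.94], [-0.58, -2.64, 1.09]]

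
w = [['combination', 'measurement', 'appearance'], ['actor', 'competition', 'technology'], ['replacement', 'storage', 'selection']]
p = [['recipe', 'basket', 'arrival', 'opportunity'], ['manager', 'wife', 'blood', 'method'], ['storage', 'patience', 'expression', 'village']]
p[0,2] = 'arrival'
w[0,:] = ['combination', 'measurement', 'appearance']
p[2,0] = 'storage'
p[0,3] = 'opportunity'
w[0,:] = ['combination', 'measurement', 'appearance']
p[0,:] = ['recipe', 'basket', 'arrival', 'opportunity']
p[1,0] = 'manager'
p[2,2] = 'expression'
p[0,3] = 'opportunity'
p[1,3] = 'method'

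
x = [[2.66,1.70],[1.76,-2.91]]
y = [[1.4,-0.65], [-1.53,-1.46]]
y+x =[[4.06, 1.05], [0.23, -4.37]]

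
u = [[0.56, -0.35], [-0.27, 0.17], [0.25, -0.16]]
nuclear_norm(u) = 0.79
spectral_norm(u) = 0.79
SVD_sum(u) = [[0.56, -0.35], [-0.27, 0.17], [0.25, -0.16]] + [[0.0, 0.0], [0.00, 0.0], [-0.00, -0.00]]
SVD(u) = [[-0.83, -0.46], [0.40, -0.14], [-0.38, 0.88]] @ diag([0.7911961764682174, 0.0029343384388082526]) @ [[-0.85, 0.53],[-0.53, -0.85]]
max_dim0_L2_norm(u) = 0.67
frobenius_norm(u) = 0.79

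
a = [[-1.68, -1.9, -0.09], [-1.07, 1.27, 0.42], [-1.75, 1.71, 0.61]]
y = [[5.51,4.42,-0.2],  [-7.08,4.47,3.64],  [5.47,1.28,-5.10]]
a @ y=[[3.70, -16.03, -6.12], [-12.59, 1.49, 2.69], [-18.41, 0.69, 3.46]]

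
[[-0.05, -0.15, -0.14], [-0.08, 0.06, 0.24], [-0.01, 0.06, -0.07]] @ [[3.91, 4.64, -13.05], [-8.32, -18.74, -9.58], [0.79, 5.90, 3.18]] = [[0.94, 1.75, 1.64], [-0.62, -0.08, 1.23], [-0.59, -1.58, -0.67]]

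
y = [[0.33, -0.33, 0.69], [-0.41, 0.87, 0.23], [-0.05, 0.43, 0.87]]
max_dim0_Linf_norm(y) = 0.87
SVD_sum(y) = [[-0.04, 0.14, 0.16], [-0.16, 0.54, 0.6], [-0.18, 0.61, 0.67]] + [[0.37, -0.48, 0.53], [-0.25, 0.33, -0.36], [0.14, -0.18, 0.2]] + [[0.0,0.00,-0.0], [0.00,0.0,-0.00], [-0.00,-0.00,0.0]]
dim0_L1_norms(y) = [0.79, 1.63, 1.79]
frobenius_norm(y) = 1.62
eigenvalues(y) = [(0.01+0j), (1.03+0.22j), (1.03-0.22j)]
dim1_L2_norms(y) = [0.83, 0.99, 0.97]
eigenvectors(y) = [[0.87+0.00j, (0.45-0.3j), 0.45+0.30j], [(0.46+0j), 0.31+0.33j, (0.31-0.33j)], [-0.18+0.00j, 0.71+0.00j, (0.71-0j)]]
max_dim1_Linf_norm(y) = 0.87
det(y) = 0.01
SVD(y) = [[0.17, -0.79, -0.59], [0.65, 0.54, -0.53], [0.74, -0.29, 0.61]] @ diag([1.2557730969476606, 1.0193389626653777, 0.009055836502116547]) @ [[-0.20, 0.66, 0.72], [-0.46, 0.59, -0.66], [-0.87, -0.46, 0.19]]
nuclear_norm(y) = 2.28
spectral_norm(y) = 1.26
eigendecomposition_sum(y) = [[(0.01+0j), (0.01-0j), (-0.01+0j)], [0.00+0.00j, -0j, (-0+0j)], [-0.00-0.00j, (-0+0j), 0.00+0.00j]] + [[0.16+0.28j, (-0.17-0.55j), 0.35-0.08j], [-0.21+0.18j, 0.43-0.22j, 0.12+0.28j], [-0.02+0.42j, (0.22-0.72j), 0.43+0.16j]] + [[(0.16-0.28j),-0.17+0.55j,0.35+0.08j], [(-0.21-0.18j),0.43+0.22j,0.12-0.28j], [(-0.02-0.42j),(0.22+0.72j),(0.43-0.16j)]]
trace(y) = 2.07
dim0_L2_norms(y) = [0.53, 1.03, 1.13]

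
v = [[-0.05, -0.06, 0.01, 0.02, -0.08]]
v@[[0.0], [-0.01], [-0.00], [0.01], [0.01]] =[[-0.0]]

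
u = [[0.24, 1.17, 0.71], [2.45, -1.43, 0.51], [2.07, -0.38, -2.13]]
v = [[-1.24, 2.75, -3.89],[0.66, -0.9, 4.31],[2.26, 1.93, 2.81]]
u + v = [[-1.00, 3.92, -3.18], [3.11, -2.33, 4.82], [4.33, 1.55, 0.68]]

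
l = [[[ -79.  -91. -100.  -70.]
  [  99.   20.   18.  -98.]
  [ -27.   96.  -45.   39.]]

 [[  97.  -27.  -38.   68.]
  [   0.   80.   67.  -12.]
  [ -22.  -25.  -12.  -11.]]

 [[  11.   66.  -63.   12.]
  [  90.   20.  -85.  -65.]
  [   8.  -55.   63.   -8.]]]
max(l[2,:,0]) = 90.0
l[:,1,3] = [-98.0, -12.0, -65.0]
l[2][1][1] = 20.0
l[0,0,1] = -91.0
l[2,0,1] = 66.0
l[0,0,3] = -70.0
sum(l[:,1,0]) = 189.0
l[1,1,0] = 0.0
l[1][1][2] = 67.0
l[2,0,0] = 11.0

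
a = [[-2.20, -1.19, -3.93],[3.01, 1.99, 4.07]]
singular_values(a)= [7.14, 0.59]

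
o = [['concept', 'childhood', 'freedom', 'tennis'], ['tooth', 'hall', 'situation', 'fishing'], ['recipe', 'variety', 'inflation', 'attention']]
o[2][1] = 'variety'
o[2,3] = 'attention'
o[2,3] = 'attention'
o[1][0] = 'tooth'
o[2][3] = 'attention'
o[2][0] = 'recipe'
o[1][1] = 'hall'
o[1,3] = 'fishing'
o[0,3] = 'tennis'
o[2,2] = 'inflation'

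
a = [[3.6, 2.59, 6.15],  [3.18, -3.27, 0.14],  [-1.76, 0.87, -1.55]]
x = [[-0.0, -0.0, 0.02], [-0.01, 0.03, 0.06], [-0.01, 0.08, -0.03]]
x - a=[[-3.60, -2.59, -6.13], [-3.19, 3.3, -0.08], [1.75, -0.79, 1.52]]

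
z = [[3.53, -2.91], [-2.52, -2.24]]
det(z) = -15.240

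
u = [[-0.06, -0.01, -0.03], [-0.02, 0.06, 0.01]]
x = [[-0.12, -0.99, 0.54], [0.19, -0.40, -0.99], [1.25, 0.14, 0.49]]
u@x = [[-0.03, 0.06, -0.04], [0.03, -0.00, -0.07]]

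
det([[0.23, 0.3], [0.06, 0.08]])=0.000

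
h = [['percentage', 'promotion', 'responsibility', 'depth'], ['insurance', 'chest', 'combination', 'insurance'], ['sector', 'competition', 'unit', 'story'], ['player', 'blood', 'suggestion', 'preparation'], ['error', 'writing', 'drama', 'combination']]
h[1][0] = 'insurance'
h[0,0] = 'percentage'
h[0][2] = 'responsibility'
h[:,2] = ['responsibility', 'combination', 'unit', 'suggestion', 'drama']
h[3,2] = 'suggestion'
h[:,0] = ['percentage', 'insurance', 'sector', 'player', 'error']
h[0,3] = 'depth'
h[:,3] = ['depth', 'insurance', 'story', 'preparation', 'combination']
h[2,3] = 'story'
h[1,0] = 'insurance'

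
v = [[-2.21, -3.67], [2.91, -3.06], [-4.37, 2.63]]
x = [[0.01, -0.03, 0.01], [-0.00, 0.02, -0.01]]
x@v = [[-0.15, 0.08], [0.10, -0.09]]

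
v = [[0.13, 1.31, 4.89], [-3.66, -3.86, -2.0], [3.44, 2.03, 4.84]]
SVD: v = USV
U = [[-0.47, -0.71, -0.52], [0.56, -0.70, 0.45], [-0.68, -0.07, 0.73]]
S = [9.08, 3.67, 1.23]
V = [[-0.49, -0.46, -0.74],[0.6, 0.44, -0.67],[0.63, -0.77, 0.06]]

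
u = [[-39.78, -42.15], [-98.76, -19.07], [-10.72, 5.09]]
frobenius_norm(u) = 116.69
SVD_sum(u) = [[-48.46, -16.24], [-94.53, -31.68], [-8.10, -2.72]] + [[8.68, -25.91], [-4.23, 12.61], [-2.62, 7.81]]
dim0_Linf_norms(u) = [98.76, 42.15]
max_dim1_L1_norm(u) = 117.83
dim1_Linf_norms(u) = [42.15, 98.76, 10.72]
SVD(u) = [[-0.45, 0.87], [-0.89, -0.42], [-0.08, -0.26]] @ diag([112.36446848308454, 31.48533186285171]) @ [[0.95,0.32], [0.32,-0.95]]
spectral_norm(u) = 112.36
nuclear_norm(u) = 143.85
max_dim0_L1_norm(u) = 149.26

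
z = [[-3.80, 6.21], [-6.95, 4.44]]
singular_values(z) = [10.72, 2.45]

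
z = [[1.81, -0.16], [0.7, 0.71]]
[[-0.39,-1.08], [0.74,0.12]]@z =[[-1.46, -0.70], [1.42, -0.03]]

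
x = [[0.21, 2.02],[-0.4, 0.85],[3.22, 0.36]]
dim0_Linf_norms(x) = [3.22, 2.02]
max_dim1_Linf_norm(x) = 3.22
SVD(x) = [[-0.19, -0.89], [0.07, -0.42], [-0.98, 0.14]] @ diag([3.2915732565497158, 2.161144487711708]) @ [[-0.98, -0.21], [0.21, -0.98]]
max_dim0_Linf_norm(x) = 3.22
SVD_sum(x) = [[0.61, 0.13], [-0.21, -0.04], [3.16, 0.66]] + [[-0.40, 1.89], [-0.19, 0.89], [0.06, -0.30]]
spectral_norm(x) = 3.29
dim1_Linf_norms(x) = [2.02, 0.85, 3.22]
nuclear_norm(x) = 5.45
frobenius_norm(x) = 3.94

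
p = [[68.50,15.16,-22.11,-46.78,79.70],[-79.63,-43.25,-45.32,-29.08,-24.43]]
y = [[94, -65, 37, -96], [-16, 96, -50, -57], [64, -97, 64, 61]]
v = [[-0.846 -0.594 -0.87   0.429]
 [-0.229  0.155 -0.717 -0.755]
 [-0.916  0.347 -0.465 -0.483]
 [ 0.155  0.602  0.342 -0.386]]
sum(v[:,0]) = -1.836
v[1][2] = -0.717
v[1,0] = -0.229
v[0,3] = 0.429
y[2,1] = -97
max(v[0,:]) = 0.429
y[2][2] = 64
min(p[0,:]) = -46.78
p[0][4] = 79.7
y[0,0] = 94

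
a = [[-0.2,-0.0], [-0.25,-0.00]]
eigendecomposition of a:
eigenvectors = [[0.00, 0.62], [1.00, 0.78]]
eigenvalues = [-0.0, -0.2]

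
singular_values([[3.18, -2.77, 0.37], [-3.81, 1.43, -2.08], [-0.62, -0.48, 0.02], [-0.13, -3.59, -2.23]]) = [6.18, 4.33, 0.6]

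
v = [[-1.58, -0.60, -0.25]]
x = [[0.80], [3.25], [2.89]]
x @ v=[[-1.26, -0.48, -0.2], [-5.14, -1.95, -0.81], [-4.57, -1.73, -0.72]]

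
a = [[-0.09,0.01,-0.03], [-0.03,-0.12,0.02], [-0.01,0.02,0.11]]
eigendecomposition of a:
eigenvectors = [[(0.43+0.34j), 0.43-0.34j, (-0.14+0j)], [-0.83+0.00j, -0.83-0.00j, 0.10+0.00j], [0.10+0.02j, 0.10-0.02j, (0.98+0j)]]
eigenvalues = [(-0.11+0.01j), (-0.11-0.01j), (0.11+0j)]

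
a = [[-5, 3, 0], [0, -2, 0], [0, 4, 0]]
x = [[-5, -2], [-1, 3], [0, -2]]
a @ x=[[22, 19], [2, -6], [-4, 12]]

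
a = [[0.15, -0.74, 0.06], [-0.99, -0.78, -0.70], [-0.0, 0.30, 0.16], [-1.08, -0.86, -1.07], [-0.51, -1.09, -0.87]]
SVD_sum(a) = [[-0.19, -0.21, -0.19], [-0.77, -0.88, -0.80], [0.15, 0.17, 0.16], [-0.94, -1.07, -0.98], [-0.79, -0.89, -0.82]] + [[0.41,-0.5,0.16], [-0.11,0.14,-0.04], [-0.12,0.14,-0.04], [-0.16,0.20,-0.06], [0.19,-0.23,0.07]] + [[-0.07, -0.03, 0.1], [-0.11, -0.04, 0.15], [-0.03, -0.01, 0.05], [0.02, 0.01, -0.03], [0.09, 0.03, -0.12]]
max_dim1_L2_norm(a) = 1.75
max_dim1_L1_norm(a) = 3.01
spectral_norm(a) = 2.70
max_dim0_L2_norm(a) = 1.78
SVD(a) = [[0.13,0.81,-0.44], [0.53,-0.22,-0.66], [-0.1,-0.23,-0.21], [0.64,-0.32,0.13], [0.54,0.37,0.55]] @ diag([2.6965168565952022, 0.8206898266747394, 0.2811850822688058]) @ [[-0.54, -0.62, -0.57], [0.61, -0.75, 0.23], [0.57, 0.22, -0.79]]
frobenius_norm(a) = 2.83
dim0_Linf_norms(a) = [1.08, 1.09, 1.07]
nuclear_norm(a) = 3.80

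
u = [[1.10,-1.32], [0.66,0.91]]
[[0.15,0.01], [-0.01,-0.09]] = u@[[0.06, -0.06], [-0.06, -0.06]]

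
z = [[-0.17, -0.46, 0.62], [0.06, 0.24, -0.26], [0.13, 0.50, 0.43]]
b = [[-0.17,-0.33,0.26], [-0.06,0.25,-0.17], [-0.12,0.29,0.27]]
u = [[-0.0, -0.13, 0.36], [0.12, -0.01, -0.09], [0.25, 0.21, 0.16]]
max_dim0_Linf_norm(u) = 0.36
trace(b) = 0.35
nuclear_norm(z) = 1.56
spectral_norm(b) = 0.53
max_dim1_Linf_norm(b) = 0.33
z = u + b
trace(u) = 0.15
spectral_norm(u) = 0.42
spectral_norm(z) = 0.87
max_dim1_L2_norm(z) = 0.79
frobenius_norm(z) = 1.10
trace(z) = 0.50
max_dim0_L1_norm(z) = 1.31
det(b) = -0.03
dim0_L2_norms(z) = [0.22, 0.72, 0.8]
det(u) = 0.02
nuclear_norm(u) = 0.87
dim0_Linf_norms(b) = [0.17, 0.33, 0.27]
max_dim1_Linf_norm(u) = 0.36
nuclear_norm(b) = 1.08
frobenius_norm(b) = 0.69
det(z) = -0.01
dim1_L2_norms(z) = [0.79, 0.36, 0.67]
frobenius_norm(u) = 0.55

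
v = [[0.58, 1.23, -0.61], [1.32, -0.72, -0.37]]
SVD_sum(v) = [[0.61,-0.06,-0.25],[1.31,-0.12,-0.54]] + [[-0.03, 1.29, -0.36], [0.01, -0.6, 0.17]]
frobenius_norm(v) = 2.15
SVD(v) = [[0.42, 0.91], [0.91, -0.42]] @ diag([1.564347548856275, 1.4737424287803365]) @ [[0.92, -0.08, -0.38], [-0.02, 0.96, -0.27]]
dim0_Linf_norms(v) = [1.32, 1.23, 0.61]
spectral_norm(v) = 1.56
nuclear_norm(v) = 3.04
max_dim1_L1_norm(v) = 2.42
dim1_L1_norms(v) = [2.42, 2.41]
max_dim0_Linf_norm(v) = 1.32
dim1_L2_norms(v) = [1.49, 1.55]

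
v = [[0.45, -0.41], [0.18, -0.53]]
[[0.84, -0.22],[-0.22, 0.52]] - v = [[0.39, 0.19], [-0.40, 1.05]]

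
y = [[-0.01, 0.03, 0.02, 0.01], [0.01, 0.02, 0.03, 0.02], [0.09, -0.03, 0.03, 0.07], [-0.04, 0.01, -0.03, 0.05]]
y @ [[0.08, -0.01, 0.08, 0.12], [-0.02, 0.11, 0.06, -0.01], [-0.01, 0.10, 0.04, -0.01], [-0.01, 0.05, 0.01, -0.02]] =[[-0.0, 0.01, 0.00, -0.00], [-0.00, 0.01, 0.00, 0.00], [0.01, 0.00, 0.01, 0.01], [-0.0, 0.0, -0.0, -0.01]]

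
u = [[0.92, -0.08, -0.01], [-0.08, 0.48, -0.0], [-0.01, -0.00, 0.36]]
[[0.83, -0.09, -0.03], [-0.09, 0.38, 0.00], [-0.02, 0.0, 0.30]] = u @ [[0.90, -0.03, -0.02], [-0.03, 0.78, 0.00], [-0.02, 0.0, 0.84]]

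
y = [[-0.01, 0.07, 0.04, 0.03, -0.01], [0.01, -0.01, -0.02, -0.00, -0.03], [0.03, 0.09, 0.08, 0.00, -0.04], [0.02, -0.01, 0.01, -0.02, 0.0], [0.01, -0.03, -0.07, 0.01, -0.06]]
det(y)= -0.000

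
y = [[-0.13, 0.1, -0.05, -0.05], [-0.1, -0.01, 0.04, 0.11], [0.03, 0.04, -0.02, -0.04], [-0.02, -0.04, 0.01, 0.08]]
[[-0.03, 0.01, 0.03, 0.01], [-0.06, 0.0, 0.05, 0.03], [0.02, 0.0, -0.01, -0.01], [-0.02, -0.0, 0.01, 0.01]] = y @ [[0.34,-0.05,-0.28,-0.14],[-0.05,0.09,0.1,-0.03],[-0.28,0.10,0.28,0.08],[-0.14,-0.03,0.08,0.09]]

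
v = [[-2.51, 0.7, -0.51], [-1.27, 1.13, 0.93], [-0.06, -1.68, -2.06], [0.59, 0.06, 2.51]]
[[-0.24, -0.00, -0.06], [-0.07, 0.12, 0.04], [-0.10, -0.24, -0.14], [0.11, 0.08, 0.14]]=v@[[0.10, 0.03, 0.02], [0.03, 0.12, 0.02], [0.02, 0.02, 0.05]]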